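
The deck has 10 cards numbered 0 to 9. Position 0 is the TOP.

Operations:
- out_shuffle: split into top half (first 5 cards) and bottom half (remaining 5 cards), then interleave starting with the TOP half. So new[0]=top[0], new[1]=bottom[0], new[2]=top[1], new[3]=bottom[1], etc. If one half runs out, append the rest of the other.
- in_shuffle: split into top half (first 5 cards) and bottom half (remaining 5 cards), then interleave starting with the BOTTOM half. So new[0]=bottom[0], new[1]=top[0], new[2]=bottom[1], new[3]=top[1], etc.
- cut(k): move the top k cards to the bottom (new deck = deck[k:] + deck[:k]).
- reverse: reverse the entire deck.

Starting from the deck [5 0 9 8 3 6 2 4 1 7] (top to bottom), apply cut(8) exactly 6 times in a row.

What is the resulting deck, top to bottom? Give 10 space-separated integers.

Answer: 1 7 5 0 9 8 3 6 2 4

Derivation:
After op 1 (cut(8)): [1 7 5 0 9 8 3 6 2 4]
After op 2 (cut(8)): [2 4 1 7 5 0 9 8 3 6]
After op 3 (cut(8)): [3 6 2 4 1 7 5 0 9 8]
After op 4 (cut(8)): [9 8 3 6 2 4 1 7 5 0]
After op 5 (cut(8)): [5 0 9 8 3 6 2 4 1 7]
After op 6 (cut(8)): [1 7 5 0 9 8 3 6 2 4]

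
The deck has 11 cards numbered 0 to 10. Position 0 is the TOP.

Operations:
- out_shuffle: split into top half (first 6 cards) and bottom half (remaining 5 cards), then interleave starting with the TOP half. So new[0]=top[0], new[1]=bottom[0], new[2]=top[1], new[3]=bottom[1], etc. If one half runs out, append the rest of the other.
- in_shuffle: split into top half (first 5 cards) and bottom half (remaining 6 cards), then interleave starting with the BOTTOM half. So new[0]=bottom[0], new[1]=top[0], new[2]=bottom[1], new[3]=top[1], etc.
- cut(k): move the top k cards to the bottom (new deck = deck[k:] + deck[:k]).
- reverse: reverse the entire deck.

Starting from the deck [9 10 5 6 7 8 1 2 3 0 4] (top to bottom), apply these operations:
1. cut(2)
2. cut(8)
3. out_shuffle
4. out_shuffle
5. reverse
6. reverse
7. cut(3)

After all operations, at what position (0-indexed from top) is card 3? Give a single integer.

Answer: 0

Derivation:
After op 1 (cut(2)): [5 6 7 8 1 2 3 0 4 9 10]
After op 2 (cut(8)): [4 9 10 5 6 7 8 1 2 3 0]
After op 3 (out_shuffle): [4 8 9 1 10 2 5 3 6 0 7]
After op 4 (out_shuffle): [4 5 8 3 9 6 1 0 10 7 2]
After op 5 (reverse): [2 7 10 0 1 6 9 3 8 5 4]
After op 6 (reverse): [4 5 8 3 9 6 1 0 10 7 2]
After op 7 (cut(3)): [3 9 6 1 0 10 7 2 4 5 8]
Card 3 is at position 0.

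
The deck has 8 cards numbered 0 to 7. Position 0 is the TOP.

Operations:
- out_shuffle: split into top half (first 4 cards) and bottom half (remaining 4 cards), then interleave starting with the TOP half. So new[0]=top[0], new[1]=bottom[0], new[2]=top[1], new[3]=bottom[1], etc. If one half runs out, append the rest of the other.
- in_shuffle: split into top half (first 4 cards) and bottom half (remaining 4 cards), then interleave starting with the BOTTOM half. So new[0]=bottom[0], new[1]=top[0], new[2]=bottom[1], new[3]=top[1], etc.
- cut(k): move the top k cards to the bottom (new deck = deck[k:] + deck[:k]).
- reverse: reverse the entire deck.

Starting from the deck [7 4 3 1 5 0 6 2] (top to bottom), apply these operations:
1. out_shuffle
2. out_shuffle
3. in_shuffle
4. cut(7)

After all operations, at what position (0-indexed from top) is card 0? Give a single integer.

After op 1 (out_shuffle): [7 5 4 0 3 6 1 2]
After op 2 (out_shuffle): [7 3 5 6 4 1 0 2]
After op 3 (in_shuffle): [4 7 1 3 0 5 2 6]
After op 4 (cut(7)): [6 4 7 1 3 0 5 2]
Card 0 is at position 5.

Answer: 5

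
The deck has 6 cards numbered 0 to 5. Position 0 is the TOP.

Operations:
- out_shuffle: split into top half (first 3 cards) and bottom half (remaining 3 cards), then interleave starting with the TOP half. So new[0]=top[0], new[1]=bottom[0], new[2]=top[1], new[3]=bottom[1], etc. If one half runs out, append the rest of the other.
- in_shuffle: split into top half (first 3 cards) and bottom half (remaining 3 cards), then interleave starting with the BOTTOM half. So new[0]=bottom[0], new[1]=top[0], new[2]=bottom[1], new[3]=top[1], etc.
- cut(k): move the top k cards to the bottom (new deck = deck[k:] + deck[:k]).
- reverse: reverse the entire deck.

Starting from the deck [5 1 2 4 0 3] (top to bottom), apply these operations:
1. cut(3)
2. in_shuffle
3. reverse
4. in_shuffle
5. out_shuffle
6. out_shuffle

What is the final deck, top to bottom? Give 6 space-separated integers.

Answer: 1 5 2 4 3 0

Derivation:
After op 1 (cut(3)): [4 0 3 5 1 2]
After op 2 (in_shuffle): [5 4 1 0 2 3]
After op 3 (reverse): [3 2 0 1 4 5]
After op 4 (in_shuffle): [1 3 4 2 5 0]
After op 5 (out_shuffle): [1 2 3 5 4 0]
After op 6 (out_shuffle): [1 5 2 4 3 0]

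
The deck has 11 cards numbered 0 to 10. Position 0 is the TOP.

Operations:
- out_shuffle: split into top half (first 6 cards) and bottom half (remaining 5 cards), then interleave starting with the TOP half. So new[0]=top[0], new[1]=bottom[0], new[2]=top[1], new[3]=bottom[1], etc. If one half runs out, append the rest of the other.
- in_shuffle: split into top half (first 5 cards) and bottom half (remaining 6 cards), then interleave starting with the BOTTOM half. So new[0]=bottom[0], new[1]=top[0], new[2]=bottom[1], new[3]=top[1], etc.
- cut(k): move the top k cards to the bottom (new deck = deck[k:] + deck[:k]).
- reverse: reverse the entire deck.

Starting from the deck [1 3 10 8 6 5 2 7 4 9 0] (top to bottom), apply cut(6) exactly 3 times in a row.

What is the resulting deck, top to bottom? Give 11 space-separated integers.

Answer: 7 4 9 0 1 3 10 8 6 5 2

Derivation:
After op 1 (cut(6)): [2 7 4 9 0 1 3 10 8 6 5]
After op 2 (cut(6)): [3 10 8 6 5 2 7 4 9 0 1]
After op 3 (cut(6)): [7 4 9 0 1 3 10 8 6 5 2]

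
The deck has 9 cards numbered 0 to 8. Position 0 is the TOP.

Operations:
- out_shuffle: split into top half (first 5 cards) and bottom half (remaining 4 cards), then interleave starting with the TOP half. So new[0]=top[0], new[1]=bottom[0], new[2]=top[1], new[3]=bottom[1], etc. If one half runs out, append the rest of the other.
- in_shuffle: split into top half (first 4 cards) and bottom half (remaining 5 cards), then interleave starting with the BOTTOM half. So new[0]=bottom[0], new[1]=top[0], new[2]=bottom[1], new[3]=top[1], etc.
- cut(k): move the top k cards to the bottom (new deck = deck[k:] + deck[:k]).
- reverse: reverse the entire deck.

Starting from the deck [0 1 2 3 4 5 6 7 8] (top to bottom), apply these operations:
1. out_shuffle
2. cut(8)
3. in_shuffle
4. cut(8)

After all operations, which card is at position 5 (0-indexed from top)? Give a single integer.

After op 1 (out_shuffle): [0 5 1 6 2 7 3 8 4]
After op 2 (cut(8)): [4 0 5 1 6 2 7 3 8]
After op 3 (in_shuffle): [6 4 2 0 7 5 3 1 8]
After op 4 (cut(8)): [8 6 4 2 0 7 5 3 1]
Position 5: card 7.

Answer: 7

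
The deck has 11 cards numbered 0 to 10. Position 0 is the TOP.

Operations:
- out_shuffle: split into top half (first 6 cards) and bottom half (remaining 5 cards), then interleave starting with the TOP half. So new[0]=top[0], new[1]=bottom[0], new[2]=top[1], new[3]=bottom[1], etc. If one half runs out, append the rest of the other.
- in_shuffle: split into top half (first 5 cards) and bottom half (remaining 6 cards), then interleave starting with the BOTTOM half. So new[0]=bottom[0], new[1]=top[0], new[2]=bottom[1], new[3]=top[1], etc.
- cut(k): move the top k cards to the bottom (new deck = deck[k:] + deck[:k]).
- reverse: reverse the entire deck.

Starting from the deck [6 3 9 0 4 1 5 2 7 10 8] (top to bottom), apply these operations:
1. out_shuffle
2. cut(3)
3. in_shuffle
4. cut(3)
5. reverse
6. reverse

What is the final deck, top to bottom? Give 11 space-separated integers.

After op 1 (out_shuffle): [6 5 3 2 9 7 0 10 4 8 1]
After op 2 (cut(3)): [2 9 7 0 10 4 8 1 6 5 3]
After op 3 (in_shuffle): [4 2 8 9 1 7 6 0 5 10 3]
After op 4 (cut(3)): [9 1 7 6 0 5 10 3 4 2 8]
After op 5 (reverse): [8 2 4 3 10 5 0 6 7 1 9]
After op 6 (reverse): [9 1 7 6 0 5 10 3 4 2 8]

Answer: 9 1 7 6 0 5 10 3 4 2 8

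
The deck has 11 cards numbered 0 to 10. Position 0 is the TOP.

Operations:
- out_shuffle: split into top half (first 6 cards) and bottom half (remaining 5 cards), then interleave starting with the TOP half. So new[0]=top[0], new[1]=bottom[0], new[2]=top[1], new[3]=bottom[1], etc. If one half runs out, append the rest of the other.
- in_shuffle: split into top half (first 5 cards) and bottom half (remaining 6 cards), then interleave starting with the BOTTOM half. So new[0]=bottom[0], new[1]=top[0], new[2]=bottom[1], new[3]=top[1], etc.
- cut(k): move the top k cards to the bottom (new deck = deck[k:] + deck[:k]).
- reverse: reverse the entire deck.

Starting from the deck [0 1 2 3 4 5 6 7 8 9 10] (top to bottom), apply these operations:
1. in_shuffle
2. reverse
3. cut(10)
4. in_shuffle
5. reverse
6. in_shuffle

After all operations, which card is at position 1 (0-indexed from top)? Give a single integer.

After op 1 (in_shuffle): [5 0 6 1 7 2 8 3 9 4 10]
After op 2 (reverse): [10 4 9 3 8 2 7 1 6 0 5]
After op 3 (cut(10)): [5 10 4 9 3 8 2 7 1 6 0]
After op 4 (in_shuffle): [8 5 2 10 7 4 1 9 6 3 0]
After op 5 (reverse): [0 3 6 9 1 4 7 10 2 5 8]
After op 6 (in_shuffle): [4 0 7 3 10 6 2 9 5 1 8]
Position 1: card 0.

Answer: 0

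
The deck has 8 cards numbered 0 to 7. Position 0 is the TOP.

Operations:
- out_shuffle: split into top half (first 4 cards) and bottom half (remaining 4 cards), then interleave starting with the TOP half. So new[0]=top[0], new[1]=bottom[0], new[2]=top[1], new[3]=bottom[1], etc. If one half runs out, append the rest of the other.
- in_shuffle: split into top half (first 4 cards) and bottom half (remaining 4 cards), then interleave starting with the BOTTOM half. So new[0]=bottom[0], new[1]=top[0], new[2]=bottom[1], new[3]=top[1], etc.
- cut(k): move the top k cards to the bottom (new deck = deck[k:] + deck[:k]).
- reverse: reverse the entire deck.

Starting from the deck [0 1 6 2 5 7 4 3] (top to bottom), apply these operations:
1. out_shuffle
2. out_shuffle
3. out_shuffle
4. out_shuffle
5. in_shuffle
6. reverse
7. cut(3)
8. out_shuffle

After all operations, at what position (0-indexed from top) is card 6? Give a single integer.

Answer: 1

Derivation:
After op 1 (out_shuffle): [0 5 1 7 6 4 2 3]
After op 2 (out_shuffle): [0 6 5 4 1 2 7 3]
After op 3 (out_shuffle): [0 1 6 2 5 7 4 3]
After op 4 (out_shuffle): [0 5 1 7 6 4 2 3]
After op 5 (in_shuffle): [6 0 4 5 2 1 3 7]
After op 6 (reverse): [7 3 1 2 5 4 0 6]
After op 7 (cut(3)): [2 5 4 0 6 7 3 1]
After op 8 (out_shuffle): [2 6 5 7 4 3 0 1]
Card 6 is at position 1.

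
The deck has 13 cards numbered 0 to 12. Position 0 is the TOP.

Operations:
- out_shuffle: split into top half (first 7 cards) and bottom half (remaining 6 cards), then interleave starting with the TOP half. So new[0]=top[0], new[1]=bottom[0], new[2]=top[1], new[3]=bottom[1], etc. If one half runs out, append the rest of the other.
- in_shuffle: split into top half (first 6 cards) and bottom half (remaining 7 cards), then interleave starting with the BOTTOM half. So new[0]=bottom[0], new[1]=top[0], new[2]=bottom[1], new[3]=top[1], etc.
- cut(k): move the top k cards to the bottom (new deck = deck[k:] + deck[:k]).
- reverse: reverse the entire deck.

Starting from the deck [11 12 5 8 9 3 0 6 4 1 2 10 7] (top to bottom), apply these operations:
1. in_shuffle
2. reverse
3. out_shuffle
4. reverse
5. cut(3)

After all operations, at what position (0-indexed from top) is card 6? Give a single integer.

After op 1 (in_shuffle): [0 11 6 12 4 5 1 8 2 9 10 3 7]
After op 2 (reverse): [7 3 10 9 2 8 1 5 4 12 6 11 0]
After op 3 (out_shuffle): [7 5 3 4 10 12 9 6 2 11 8 0 1]
After op 4 (reverse): [1 0 8 11 2 6 9 12 10 4 3 5 7]
After op 5 (cut(3)): [11 2 6 9 12 10 4 3 5 7 1 0 8]
Card 6 is at position 2.

Answer: 2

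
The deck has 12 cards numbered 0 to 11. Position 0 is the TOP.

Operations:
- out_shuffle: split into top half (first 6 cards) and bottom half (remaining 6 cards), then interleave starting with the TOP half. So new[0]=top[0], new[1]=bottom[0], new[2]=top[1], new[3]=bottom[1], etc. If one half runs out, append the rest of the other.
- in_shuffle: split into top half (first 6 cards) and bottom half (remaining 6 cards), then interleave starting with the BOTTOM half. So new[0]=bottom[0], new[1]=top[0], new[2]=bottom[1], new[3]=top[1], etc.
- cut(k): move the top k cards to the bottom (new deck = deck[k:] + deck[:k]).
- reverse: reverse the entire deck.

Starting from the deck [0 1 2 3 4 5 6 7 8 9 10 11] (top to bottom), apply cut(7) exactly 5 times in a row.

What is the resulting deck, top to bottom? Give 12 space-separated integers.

After op 1 (cut(7)): [7 8 9 10 11 0 1 2 3 4 5 6]
After op 2 (cut(7)): [2 3 4 5 6 7 8 9 10 11 0 1]
After op 3 (cut(7)): [9 10 11 0 1 2 3 4 5 6 7 8]
After op 4 (cut(7)): [4 5 6 7 8 9 10 11 0 1 2 3]
After op 5 (cut(7)): [11 0 1 2 3 4 5 6 7 8 9 10]

Answer: 11 0 1 2 3 4 5 6 7 8 9 10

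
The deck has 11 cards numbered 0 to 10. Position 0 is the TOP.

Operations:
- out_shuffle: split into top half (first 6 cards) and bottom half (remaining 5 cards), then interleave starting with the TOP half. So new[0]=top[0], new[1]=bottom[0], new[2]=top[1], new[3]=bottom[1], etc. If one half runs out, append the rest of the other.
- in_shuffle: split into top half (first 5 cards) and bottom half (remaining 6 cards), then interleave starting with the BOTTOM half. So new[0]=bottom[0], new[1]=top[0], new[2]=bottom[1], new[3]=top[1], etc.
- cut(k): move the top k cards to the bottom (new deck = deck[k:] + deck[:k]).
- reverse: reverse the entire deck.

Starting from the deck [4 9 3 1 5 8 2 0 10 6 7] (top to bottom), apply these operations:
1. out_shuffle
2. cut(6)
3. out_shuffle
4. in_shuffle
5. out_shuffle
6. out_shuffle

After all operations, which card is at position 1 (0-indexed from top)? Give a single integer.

After op 1 (out_shuffle): [4 2 9 0 3 10 1 6 5 7 8]
After op 2 (cut(6)): [1 6 5 7 8 4 2 9 0 3 10]
After op 3 (out_shuffle): [1 2 6 9 5 0 7 3 8 10 4]
After op 4 (in_shuffle): [0 1 7 2 3 6 8 9 10 5 4]
After op 5 (out_shuffle): [0 8 1 9 7 10 2 5 3 4 6]
After op 6 (out_shuffle): [0 2 8 5 1 3 9 4 7 6 10]
Position 1: card 2.

Answer: 2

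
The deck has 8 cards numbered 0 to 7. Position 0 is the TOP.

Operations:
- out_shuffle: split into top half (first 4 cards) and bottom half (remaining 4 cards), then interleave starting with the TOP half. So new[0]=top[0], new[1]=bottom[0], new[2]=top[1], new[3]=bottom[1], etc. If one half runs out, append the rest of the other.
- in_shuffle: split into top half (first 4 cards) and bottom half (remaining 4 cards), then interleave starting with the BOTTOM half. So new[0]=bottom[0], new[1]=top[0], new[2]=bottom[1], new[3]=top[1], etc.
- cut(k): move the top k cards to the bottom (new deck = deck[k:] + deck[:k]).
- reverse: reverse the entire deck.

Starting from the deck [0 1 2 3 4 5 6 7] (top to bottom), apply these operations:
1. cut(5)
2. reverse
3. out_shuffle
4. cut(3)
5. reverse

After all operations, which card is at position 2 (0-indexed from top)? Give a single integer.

After op 1 (cut(5)): [5 6 7 0 1 2 3 4]
After op 2 (reverse): [4 3 2 1 0 7 6 5]
After op 3 (out_shuffle): [4 0 3 7 2 6 1 5]
After op 4 (cut(3)): [7 2 6 1 5 4 0 3]
After op 5 (reverse): [3 0 4 5 1 6 2 7]
Position 2: card 4.

Answer: 4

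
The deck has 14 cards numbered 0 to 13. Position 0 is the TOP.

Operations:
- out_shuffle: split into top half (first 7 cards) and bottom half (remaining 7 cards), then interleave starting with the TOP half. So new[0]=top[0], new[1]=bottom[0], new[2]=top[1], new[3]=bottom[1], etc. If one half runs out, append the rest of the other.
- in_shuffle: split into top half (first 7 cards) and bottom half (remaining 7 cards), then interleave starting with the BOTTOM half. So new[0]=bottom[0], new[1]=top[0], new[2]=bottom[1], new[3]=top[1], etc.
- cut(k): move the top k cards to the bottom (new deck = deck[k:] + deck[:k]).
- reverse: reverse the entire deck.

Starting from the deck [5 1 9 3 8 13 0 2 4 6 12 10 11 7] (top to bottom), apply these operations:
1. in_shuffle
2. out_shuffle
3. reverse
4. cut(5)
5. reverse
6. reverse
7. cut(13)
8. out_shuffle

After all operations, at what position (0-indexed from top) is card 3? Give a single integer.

Answer: 3

Derivation:
After op 1 (in_shuffle): [2 5 4 1 6 9 12 3 10 8 11 13 7 0]
After op 2 (out_shuffle): [2 3 5 10 4 8 1 11 6 13 9 7 12 0]
After op 3 (reverse): [0 12 7 9 13 6 11 1 8 4 10 5 3 2]
After op 4 (cut(5)): [6 11 1 8 4 10 5 3 2 0 12 7 9 13]
After op 5 (reverse): [13 9 7 12 0 2 3 5 10 4 8 1 11 6]
After op 6 (reverse): [6 11 1 8 4 10 5 3 2 0 12 7 9 13]
After op 7 (cut(13)): [13 6 11 1 8 4 10 5 3 2 0 12 7 9]
After op 8 (out_shuffle): [13 5 6 3 11 2 1 0 8 12 4 7 10 9]
Card 3 is at position 3.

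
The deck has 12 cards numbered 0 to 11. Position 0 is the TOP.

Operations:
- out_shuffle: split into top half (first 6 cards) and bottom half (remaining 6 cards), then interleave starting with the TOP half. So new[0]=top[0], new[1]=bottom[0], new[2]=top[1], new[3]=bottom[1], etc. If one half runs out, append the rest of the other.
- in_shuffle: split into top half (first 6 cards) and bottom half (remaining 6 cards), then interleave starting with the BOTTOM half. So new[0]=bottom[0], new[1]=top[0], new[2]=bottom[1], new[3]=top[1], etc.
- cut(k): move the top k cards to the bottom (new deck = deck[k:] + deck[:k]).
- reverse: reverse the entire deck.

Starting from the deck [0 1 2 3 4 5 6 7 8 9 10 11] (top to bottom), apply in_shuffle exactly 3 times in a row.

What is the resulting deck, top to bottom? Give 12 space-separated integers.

After op 1 (in_shuffle): [6 0 7 1 8 2 9 3 10 4 11 5]
After op 2 (in_shuffle): [9 6 3 0 10 7 4 1 11 8 5 2]
After op 3 (in_shuffle): [4 9 1 6 11 3 8 0 5 10 2 7]

Answer: 4 9 1 6 11 3 8 0 5 10 2 7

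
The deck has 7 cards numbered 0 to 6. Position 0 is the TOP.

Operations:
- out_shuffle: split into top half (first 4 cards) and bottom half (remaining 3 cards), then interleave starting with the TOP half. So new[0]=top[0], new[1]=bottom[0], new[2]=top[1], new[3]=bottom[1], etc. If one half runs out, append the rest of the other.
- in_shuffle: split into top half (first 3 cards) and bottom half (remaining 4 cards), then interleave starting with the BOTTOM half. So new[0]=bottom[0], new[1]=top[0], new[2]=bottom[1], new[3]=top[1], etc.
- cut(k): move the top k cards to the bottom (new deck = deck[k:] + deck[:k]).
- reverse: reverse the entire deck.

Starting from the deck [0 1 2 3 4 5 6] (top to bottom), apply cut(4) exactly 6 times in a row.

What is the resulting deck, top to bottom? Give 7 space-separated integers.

After op 1 (cut(4)): [4 5 6 0 1 2 3]
After op 2 (cut(4)): [1 2 3 4 5 6 0]
After op 3 (cut(4)): [5 6 0 1 2 3 4]
After op 4 (cut(4)): [2 3 4 5 6 0 1]
After op 5 (cut(4)): [6 0 1 2 3 4 5]
After op 6 (cut(4)): [3 4 5 6 0 1 2]

Answer: 3 4 5 6 0 1 2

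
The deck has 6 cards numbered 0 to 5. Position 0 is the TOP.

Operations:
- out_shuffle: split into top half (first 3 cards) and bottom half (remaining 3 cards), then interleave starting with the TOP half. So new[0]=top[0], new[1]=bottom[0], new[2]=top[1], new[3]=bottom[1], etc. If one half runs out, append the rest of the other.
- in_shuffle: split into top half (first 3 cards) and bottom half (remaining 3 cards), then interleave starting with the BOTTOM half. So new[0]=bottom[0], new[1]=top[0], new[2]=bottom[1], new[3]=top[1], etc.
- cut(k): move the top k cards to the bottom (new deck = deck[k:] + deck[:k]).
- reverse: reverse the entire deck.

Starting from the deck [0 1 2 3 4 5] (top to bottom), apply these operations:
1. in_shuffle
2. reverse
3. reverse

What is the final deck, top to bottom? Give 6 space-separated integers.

Answer: 3 0 4 1 5 2

Derivation:
After op 1 (in_shuffle): [3 0 4 1 5 2]
After op 2 (reverse): [2 5 1 4 0 3]
After op 3 (reverse): [3 0 4 1 5 2]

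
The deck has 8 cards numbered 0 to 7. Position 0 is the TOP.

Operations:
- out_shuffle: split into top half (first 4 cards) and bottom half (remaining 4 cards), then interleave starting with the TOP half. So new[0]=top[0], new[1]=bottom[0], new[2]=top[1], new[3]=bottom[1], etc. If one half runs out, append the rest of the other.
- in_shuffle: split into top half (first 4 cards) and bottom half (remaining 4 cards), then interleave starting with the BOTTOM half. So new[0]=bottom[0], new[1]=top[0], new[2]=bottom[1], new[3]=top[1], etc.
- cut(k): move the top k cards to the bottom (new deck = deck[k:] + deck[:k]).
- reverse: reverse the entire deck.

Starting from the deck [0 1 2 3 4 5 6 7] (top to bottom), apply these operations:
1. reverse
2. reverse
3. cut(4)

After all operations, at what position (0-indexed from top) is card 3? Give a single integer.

Answer: 7

Derivation:
After op 1 (reverse): [7 6 5 4 3 2 1 0]
After op 2 (reverse): [0 1 2 3 4 5 6 7]
After op 3 (cut(4)): [4 5 6 7 0 1 2 3]
Card 3 is at position 7.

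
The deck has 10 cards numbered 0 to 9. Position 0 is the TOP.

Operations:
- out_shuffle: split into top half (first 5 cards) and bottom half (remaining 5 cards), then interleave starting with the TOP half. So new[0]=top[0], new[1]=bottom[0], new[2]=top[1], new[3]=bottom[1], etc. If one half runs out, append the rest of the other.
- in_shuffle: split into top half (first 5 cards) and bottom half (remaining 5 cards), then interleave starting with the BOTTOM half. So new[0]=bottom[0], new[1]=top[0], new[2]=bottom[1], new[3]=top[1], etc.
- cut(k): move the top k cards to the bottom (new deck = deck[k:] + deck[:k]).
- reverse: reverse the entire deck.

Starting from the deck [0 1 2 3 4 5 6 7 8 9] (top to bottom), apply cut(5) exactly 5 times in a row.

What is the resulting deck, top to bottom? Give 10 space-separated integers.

Answer: 5 6 7 8 9 0 1 2 3 4

Derivation:
After op 1 (cut(5)): [5 6 7 8 9 0 1 2 3 4]
After op 2 (cut(5)): [0 1 2 3 4 5 6 7 8 9]
After op 3 (cut(5)): [5 6 7 8 9 0 1 2 3 4]
After op 4 (cut(5)): [0 1 2 3 4 5 6 7 8 9]
After op 5 (cut(5)): [5 6 7 8 9 0 1 2 3 4]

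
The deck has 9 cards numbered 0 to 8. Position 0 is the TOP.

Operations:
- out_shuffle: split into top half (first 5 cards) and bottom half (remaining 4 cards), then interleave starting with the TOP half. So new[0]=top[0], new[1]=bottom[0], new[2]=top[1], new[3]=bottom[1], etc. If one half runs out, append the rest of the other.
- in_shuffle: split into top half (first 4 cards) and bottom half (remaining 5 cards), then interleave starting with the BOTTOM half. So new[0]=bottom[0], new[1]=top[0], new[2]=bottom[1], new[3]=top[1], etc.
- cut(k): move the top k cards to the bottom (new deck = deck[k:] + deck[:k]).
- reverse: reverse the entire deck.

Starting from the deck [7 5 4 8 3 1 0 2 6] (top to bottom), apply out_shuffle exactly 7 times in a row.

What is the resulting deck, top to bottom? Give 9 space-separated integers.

Answer: 7 1 5 0 4 2 8 6 3

Derivation:
After op 1 (out_shuffle): [7 1 5 0 4 2 8 6 3]
After op 2 (out_shuffle): [7 2 1 8 5 6 0 3 4]
After op 3 (out_shuffle): [7 6 2 0 1 3 8 4 5]
After op 4 (out_shuffle): [7 3 6 8 2 4 0 5 1]
After op 5 (out_shuffle): [7 4 3 0 6 5 8 1 2]
After op 6 (out_shuffle): [7 5 4 8 3 1 0 2 6]
After op 7 (out_shuffle): [7 1 5 0 4 2 8 6 3]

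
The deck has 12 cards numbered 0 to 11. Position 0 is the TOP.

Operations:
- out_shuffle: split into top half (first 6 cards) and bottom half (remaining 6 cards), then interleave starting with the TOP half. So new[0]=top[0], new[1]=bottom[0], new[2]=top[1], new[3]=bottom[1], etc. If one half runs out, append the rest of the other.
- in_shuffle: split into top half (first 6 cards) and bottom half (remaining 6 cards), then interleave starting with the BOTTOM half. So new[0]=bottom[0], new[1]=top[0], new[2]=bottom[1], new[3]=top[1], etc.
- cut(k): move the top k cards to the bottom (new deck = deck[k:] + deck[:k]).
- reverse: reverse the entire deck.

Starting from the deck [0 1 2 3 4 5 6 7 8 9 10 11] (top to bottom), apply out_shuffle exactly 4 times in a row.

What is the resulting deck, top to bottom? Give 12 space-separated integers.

After op 1 (out_shuffle): [0 6 1 7 2 8 3 9 4 10 5 11]
After op 2 (out_shuffle): [0 3 6 9 1 4 7 10 2 5 8 11]
After op 3 (out_shuffle): [0 7 3 10 6 2 9 5 1 8 4 11]
After op 4 (out_shuffle): [0 9 7 5 3 1 10 8 6 4 2 11]

Answer: 0 9 7 5 3 1 10 8 6 4 2 11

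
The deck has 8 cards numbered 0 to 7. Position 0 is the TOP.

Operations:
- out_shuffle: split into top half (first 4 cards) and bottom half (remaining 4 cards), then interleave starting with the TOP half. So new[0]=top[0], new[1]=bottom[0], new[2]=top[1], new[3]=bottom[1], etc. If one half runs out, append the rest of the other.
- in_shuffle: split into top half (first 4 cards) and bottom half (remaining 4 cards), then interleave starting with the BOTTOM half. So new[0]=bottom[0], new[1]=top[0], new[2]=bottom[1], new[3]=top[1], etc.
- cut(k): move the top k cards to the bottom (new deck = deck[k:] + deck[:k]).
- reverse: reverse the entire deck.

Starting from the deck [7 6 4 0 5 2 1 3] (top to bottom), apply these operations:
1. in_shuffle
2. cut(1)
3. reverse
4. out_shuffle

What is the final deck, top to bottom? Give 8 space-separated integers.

After op 1 (in_shuffle): [5 7 2 6 1 4 3 0]
After op 2 (cut(1)): [7 2 6 1 4 3 0 5]
After op 3 (reverse): [5 0 3 4 1 6 2 7]
After op 4 (out_shuffle): [5 1 0 6 3 2 4 7]

Answer: 5 1 0 6 3 2 4 7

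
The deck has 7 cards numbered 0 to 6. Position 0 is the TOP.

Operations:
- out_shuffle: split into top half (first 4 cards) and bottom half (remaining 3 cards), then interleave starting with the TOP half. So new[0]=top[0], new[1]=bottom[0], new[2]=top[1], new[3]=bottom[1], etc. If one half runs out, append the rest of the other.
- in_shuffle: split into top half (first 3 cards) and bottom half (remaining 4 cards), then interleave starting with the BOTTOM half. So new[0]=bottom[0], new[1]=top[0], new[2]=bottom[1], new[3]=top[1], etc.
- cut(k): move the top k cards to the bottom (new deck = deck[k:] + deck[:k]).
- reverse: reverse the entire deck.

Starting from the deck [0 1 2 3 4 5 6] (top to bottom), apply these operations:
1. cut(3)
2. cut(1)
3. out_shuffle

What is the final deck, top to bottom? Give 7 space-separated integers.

Answer: 4 1 5 2 6 3 0

Derivation:
After op 1 (cut(3)): [3 4 5 6 0 1 2]
After op 2 (cut(1)): [4 5 6 0 1 2 3]
After op 3 (out_shuffle): [4 1 5 2 6 3 0]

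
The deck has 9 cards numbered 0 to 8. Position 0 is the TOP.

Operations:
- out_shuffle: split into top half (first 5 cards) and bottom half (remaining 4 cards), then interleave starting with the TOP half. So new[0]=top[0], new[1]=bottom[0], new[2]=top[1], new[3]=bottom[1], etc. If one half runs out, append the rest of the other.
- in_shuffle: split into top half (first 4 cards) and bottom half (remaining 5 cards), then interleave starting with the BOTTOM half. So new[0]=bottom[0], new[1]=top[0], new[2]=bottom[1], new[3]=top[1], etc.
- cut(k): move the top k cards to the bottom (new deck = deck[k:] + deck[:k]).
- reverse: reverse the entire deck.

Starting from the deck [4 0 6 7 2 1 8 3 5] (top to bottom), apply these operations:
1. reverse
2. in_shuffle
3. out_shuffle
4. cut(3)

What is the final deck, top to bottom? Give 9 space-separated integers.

After op 1 (reverse): [5 3 8 1 2 7 6 0 4]
After op 2 (in_shuffle): [2 5 7 3 6 8 0 1 4]
After op 3 (out_shuffle): [2 8 5 0 7 1 3 4 6]
After op 4 (cut(3)): [0 7 1 3 4 6 2 8 5]

Answer: 0 7 1 3 4 6 2 8 5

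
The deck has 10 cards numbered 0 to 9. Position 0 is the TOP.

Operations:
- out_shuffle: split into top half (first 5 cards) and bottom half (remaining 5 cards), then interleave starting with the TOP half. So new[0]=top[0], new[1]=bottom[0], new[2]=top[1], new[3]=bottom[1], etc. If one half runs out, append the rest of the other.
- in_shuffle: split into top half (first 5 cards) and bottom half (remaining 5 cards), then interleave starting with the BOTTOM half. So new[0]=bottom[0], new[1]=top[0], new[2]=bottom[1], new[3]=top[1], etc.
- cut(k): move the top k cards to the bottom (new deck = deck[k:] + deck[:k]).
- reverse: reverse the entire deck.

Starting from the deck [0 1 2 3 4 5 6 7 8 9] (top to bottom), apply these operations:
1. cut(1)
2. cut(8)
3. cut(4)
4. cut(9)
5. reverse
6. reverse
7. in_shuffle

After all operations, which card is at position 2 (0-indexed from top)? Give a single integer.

Answer: 8

Derivation:
After op 1 (cut(1)): [1 2 3 4 5 6 7 8 9 0]
After op 2 (cut(8)): [9 0 1 2 3 4 5 6 7 8]
After op 3 (cut(4)): [3 4 5 6 7 8 9 0 1 2]
After op 4 (cut(9)): [2 3 4 5 6 7 8 9 0 1]
After op 5 (reverse): [1 0 9 8 7 6 5 4 3 2]
After op 6 (reverse): [2 3 4 5 6 7 8 9 0 1]
After op 7 (in_shuffle): [7 2 8 3 9 4 0 5 1 6]
Position 2: card 8.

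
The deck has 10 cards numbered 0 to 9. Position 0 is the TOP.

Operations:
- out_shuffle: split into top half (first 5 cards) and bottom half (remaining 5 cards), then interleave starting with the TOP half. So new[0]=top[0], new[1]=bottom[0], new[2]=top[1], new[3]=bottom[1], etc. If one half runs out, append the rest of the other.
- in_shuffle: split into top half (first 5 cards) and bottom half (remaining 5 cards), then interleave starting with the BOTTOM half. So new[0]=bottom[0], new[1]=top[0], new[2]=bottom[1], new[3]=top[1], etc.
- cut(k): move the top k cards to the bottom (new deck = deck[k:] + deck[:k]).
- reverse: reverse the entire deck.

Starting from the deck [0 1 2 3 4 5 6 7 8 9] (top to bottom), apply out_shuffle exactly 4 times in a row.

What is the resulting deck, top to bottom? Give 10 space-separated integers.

After op 1 (out_shuffle): [0 5 1 6 2 7 3 8 4 9]
After op 2 (out_shuffle): [0 7 5 3 1 8 6 4 2 9]
After op 3 (out_shuffle): [0 8 7 6 5 4 3 2 1 9]
After op 4 (out_shuffle): [0 4 8 3 7 2 6 1 5 9]

Answer: 0 4 8 3 7 2 6 1 5 9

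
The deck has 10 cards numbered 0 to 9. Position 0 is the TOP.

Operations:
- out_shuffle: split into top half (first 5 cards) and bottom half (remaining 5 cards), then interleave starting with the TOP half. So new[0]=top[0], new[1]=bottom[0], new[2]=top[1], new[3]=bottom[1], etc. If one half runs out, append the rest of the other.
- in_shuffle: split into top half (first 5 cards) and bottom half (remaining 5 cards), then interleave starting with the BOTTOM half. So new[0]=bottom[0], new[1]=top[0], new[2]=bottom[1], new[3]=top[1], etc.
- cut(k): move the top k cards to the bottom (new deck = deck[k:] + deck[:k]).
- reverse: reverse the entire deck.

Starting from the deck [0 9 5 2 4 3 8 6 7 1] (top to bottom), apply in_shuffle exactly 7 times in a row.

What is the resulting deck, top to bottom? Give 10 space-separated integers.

Answer: 6 4 9 1 8 2 0 7 3 5

Derivation:
After op 1 (in_shuffle): [3 0 8 9 6 5 7 2 1 4]
After op 2 (in_shuffle): [5 3 7 0 2 8 1 9 4 6]
After op 3 (in_shuffle): [8 5 1 3 9 7 4 0 6 2]
After op 4 (in_shuffle): [7 8 4 5 0 1 6 3 2 9]
After op 5 (in_shuffle): [1 7 6 8 3 4 2 5 9 0]
After op 6 (in_shuffle): [4 1 2 7 5 6 9 8 0 3]
After op 7 (in_shuffle): [6 4 9 1 8 2 0 7 3 5]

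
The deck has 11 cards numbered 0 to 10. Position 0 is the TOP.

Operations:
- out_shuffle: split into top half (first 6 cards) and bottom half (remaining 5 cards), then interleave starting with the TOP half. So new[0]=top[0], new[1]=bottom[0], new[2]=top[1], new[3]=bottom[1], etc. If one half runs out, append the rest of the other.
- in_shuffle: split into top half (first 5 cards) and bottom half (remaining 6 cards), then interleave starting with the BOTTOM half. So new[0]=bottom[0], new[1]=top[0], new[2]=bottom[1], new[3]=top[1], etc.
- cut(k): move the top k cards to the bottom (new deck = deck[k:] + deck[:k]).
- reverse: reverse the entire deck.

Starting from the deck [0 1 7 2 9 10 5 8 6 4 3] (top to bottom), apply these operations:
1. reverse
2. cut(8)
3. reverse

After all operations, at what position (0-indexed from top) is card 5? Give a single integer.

After op 1 (reverse): [3 4 6 8 5 10 9 2 7 1 0]
After op 2 (cut(8)): [7 1 0 3 4 6 8 5 10 9 2]
After op 3 (reverse): [2 9 10 5 8 6 4 3 0 1 7]
Card 5 is at position 3.

Answer: 3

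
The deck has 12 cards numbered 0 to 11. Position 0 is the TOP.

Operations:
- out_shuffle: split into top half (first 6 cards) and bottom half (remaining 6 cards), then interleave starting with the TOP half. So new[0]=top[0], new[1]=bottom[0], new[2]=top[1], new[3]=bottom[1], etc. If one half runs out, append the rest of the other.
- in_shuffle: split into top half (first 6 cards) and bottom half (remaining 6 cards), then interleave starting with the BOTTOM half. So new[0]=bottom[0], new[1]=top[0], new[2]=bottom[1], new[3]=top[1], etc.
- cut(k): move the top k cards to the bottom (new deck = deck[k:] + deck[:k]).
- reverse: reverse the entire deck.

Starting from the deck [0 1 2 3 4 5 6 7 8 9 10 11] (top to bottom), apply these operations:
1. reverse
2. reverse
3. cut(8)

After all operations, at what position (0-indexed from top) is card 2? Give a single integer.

After op 1 (reverse): [11 10 9 8 7 6 5 4 3 2 1 0]
After op 2 (reverse): [0 1 2 3 4 5 6 7 8 9 10 11]
After op 3 (cut(8)): [8 9 10 11 0 1 2 3 4 5 6 7]
Card 2 is at position 6.

Answer: 6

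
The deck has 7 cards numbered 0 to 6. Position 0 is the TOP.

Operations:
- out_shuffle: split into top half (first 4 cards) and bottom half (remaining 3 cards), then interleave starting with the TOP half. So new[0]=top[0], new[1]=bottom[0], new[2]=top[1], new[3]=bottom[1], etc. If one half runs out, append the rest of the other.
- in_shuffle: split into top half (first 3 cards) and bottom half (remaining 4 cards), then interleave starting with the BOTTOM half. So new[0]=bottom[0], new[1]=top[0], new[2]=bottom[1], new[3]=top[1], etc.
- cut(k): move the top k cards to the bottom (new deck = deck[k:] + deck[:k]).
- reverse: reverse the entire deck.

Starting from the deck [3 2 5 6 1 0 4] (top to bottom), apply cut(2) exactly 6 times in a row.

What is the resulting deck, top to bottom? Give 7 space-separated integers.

After op 1 (cut(2)): [5 6 1 0 4 3 2]
After op 2 (cut(2)): [1 0 4 3 2 5 6]
After op 3 (cut(2)): [4 3 2 5 6 1 0]
After op 4 (cut(2)): [2 5 6 1 0 4 3]
After op 5 (cut(2)): [6 1 0 4 3 2 5]
After op 6 (cut(2)): [0 4 3 2 5 6 1]

Answer: 0 4 3 2 5 6 1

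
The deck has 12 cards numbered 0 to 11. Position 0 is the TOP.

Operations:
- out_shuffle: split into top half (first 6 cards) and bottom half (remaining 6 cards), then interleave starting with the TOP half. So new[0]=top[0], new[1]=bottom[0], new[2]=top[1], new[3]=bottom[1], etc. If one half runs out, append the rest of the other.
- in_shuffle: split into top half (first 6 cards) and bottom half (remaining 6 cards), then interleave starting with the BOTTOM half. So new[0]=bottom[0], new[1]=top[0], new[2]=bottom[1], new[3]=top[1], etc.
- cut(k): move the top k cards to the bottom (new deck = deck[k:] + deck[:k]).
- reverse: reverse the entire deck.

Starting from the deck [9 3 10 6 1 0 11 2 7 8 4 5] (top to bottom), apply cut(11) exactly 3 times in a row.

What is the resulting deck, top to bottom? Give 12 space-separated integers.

Answer: 8 4 5 9 3 10 6 1 0 11 2 7

Derivation:
After op 1 (cut(11)): [5 9 3 10 6 1 0 11 2 7 8 4]
After op 2 (cut(11)): [4 5 9 3 10 6 1 0 11 2 7 8]
After op 3 (cut(11)): [8 4 5 9 3 10 6 1 0 11 2 7]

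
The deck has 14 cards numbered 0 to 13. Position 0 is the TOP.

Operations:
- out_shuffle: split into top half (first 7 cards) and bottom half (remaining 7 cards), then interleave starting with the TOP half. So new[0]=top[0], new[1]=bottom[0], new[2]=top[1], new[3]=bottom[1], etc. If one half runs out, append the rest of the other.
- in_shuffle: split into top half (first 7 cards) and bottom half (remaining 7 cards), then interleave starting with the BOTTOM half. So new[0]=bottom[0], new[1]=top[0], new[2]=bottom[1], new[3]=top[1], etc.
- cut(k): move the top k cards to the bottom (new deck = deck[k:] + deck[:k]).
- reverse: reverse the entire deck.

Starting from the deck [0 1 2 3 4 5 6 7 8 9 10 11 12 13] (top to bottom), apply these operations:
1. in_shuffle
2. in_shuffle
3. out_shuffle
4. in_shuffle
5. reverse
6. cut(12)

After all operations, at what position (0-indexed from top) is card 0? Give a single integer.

After op 1 (in_shuffle): [7 0 8 1 9 2 10 3 11 4 12 5 13 6]
After op 2 (in_shuffle): [3 7 11 0 4 8 12 1 5 9 13 2 6 10]
After op 3 (out_shuffle): [3 1 7 5 11 9 0 13 4 2 8 6 12 10]
After op 4 (in_shuffle): [13 3 4 1 2 7 8 5 6 11 12 9 10 0]
After op 5 (reverse): [0 10 9 12 11 6 5 8 7 2 1 4 3 13]
After op 6 (cut(12)): [3 13 0 10 9 12 11 6 5 8 7 2 1 4]
Card 0 is at position 2.

Answer: 2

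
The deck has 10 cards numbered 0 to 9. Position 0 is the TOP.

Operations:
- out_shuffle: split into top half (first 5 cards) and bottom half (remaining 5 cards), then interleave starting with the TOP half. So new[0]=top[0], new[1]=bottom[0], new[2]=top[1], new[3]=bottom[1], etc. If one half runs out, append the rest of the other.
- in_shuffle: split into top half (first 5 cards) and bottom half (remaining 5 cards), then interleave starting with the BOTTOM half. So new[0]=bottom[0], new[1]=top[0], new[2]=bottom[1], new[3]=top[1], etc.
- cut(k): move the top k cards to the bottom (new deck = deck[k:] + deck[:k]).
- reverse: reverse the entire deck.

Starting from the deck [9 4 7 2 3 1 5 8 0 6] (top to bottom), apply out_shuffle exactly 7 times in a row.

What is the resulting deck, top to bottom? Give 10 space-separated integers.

After op 1 (out_shuffle): [9 1 4 5 7 8 2 0 3 6]
After op 2 (out_shuffle): [9 8 1 2 4 0 5 3 7 6]
After op 3 (out_shuffle): [9 0 8 5 1 3 2 7 4 6]
After op 4 (out_shuffle): [9 3 0 2 8 7 5 4 1 6]
After op 5 (out_shuffle): [9 7 3 5 0 4 2 1 8 6]
After op 6 (out_shuffle): [9 4 7 2 3 1 5 8 0 6]
After op 7 (out_shuffle): [9 1 4 5 7 8 2 0 3 6]

Answer: 9 1 4 5 7 8 2 0 3 6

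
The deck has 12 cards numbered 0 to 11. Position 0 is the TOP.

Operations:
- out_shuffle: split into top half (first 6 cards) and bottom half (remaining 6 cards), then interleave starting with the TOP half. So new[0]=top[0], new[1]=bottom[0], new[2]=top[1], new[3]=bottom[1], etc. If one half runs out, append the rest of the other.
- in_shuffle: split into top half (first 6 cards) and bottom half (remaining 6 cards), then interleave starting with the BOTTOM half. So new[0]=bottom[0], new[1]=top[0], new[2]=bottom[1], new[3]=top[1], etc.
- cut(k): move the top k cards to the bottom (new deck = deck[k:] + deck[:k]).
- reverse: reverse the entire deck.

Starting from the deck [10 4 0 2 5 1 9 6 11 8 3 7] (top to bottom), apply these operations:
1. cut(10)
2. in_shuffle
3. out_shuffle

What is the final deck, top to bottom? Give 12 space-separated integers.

After op 1 (cut(10)): [3 7 10 4 0 2 5 1 9 6 11 8]
After op 2 (in_shuffle): [5 3 1 7 9 10 6 4 11 0 8 2]
After op 3 (out_shuffle): [5 6 3 4 1 11 7 0 9 8 10 2]

Answer: 5 6 3 4 1 11 7 0 9 8 10 2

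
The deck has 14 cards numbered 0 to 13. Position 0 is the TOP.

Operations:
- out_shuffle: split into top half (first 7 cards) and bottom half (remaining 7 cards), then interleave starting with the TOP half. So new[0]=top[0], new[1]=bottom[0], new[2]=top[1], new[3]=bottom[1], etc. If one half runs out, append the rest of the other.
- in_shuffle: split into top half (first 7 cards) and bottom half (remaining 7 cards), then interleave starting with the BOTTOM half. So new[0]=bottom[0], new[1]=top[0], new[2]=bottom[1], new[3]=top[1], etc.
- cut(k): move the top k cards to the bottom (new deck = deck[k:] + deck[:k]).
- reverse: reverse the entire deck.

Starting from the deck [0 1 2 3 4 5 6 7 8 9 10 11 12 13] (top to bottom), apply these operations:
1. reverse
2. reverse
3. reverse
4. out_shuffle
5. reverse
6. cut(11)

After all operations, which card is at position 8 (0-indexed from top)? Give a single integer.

After op 1 (reverse): [13 12 11 10 9 8 7 6 5 4 3 2 1 0]
After op 2 (reverse): [0 1 2 3 4 5 6 7 8 9 10 11 12 13]
After op 3 (reverse): [13 12 11 10 9 8 7 6 5 4 3 2 1 0]
After op 4 (out_shuffle): [13 6 12 5 11 4 10 3 9 2 8 1 7 0]
After op 5 (reverse): [0 7 1 8 2 9 3 10 4 11 5 12 6 13]
After op 6 (cut(11)): [12 6 13 0 7 1 8 2 9 3 10 4 11 5]
Position 8: card 9.

Answer: 9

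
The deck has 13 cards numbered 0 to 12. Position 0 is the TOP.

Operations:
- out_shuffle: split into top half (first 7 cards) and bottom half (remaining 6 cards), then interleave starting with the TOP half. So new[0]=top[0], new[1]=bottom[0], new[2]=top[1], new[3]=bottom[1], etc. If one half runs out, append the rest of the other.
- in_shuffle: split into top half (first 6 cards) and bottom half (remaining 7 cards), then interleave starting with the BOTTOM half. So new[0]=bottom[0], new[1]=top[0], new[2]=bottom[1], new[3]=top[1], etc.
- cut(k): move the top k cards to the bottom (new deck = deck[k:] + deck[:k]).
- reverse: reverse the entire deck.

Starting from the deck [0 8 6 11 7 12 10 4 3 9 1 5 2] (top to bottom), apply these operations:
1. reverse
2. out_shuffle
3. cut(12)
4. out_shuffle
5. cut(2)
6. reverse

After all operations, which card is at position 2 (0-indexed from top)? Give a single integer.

Answer: 11

Derivation:
After op 1 (reverse): [2 5 1 9 3 4 10 12 7 11 6 8 0]
After op 2 (out_shuffle): [2 12 5 7 1 11 9 6 3 8 4 0 10]
After op 3 (cut(12)): [10 2 12 5 7 1 11 9 6 3 8 4 0]
After op 4 (out_shuffle): [10 9 2 6 12 3 5 8 7 4 1 0 11]
After op 5 (cut(2)): [2 6 12 3 5 8 7 4 1 0 11 10 9]
After op 6 (reverse): [9 10 11 0 1 4 7 8 5 3 12 6 2]
Position 2: card 11.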